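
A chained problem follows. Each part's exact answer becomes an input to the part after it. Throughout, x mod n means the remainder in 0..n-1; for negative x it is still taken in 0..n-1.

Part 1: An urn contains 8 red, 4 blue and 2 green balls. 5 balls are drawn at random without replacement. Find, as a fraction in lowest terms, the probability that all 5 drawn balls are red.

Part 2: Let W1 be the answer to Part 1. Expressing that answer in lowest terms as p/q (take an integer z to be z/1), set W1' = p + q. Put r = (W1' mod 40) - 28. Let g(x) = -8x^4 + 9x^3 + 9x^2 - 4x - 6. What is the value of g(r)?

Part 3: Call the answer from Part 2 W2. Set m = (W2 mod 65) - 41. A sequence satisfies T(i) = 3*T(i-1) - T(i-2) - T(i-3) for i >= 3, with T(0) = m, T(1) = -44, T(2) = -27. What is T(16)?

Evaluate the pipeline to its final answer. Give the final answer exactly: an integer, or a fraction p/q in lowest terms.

Part 1: total draws C(14,5) = 2002; favorable C(8,5) = 56; P = 4/143; answer 4/143
Part 2: W1 = 4/143; threaded value p + q = 147; r = -1; -8*(-1)^4 + 9*(-1)^3 + 9*(-1)^2 - 4*(-1)^1 - 6 = (-8) + (-9) + (9) + (4) + (-6) = -10; answer -10
Part 3: W2 = -10; m = 14; T(3) = 3*(-27) - 1*(-44) - 1*(14) = -51; iterating: T(3)=-51, T(4)=-82, T(5)=-168, T(6)=-371, T(7)=-863, T(8)=-2050, T(9)=-4916, T(10)=-11835, T(11)=-28539, T(12)=-68866, T(13)=-166224, T(14)=-401267, T(15)=-968711, T(16)=-2338642; answer -2338642

-2338642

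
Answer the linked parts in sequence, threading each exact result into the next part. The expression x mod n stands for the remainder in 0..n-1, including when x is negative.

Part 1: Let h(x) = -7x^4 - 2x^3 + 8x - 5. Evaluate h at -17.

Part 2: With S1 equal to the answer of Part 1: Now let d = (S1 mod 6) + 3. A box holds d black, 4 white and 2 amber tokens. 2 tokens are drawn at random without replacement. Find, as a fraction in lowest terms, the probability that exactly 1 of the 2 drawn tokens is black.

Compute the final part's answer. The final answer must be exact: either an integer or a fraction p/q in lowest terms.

1/2

Part 1: -7*(-17)^4 - 2*(-17)^3 + 8*(-17)^1 - 5 = (-584647) + (9826) + (-136) + (-5) = -574962; answer -574962
Part 2: S1 = -574962; d = 3; total draws C(9,2) = 36; favorable C(3,1)*C(6,1) = 18; P = 1/2; answer 1/2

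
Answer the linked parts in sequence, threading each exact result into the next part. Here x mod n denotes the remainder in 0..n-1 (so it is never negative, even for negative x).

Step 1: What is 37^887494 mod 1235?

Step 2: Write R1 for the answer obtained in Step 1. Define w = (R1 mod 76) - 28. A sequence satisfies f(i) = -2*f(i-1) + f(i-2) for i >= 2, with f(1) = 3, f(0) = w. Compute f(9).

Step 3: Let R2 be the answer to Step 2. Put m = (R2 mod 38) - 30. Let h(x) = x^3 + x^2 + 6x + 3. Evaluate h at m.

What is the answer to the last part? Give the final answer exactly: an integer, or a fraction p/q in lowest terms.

Step 1: squarings mod 1235: 37^1=37, 37^2=134, 37^4=666, 37^8=191, 37^16=666, 37^32=191, 37^64=666, 37^128=191, 37^256=666, 37^512=191, 37^1024=666, 37^2048=191, 37^4096=666, 37^8192=191, 37^16384=666, 37^32768=191, 37^65536=666, 37^131072=191, 37^262144=666, 37^524288=191; 37^887494 = 37^2 * 37^4 * 37^64 * 37^128 * 37^512 * 37^2048 * 37^32768 * 37^65536 * 37^262144 * 37^524288 = 894 (mod 1235); answer 894
Step 2: R1 = 894; w = 30; f(2) = -2*(3) + 1*(30) = 24; iterating: f(2)=24, f(3)=-45, f(4)=114, f(5)=-273, f(6)=660, f(7)=-1593, f(8)=3846, f(9)=-9285; answer -9285
Step 3: R2 = -9285; m = -5; 1*(-5)^3 + 1*(-5)^2 + 6*(-5)^1 + 3 = (-125) + (25) + (-30) + (3) = -127; answer -127

-127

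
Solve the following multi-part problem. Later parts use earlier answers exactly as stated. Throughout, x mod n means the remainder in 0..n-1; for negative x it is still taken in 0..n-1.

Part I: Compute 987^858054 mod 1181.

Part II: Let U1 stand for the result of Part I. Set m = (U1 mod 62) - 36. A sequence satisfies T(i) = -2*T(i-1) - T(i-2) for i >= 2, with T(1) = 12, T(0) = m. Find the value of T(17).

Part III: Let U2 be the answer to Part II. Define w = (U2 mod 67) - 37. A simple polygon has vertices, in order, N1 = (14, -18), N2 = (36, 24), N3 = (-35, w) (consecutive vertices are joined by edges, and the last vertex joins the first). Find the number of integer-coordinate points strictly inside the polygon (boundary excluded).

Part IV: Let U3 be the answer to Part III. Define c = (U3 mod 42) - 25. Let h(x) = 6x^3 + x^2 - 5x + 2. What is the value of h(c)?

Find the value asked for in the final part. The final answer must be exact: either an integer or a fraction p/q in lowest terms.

Part I: squarings mod 1181: 987^1=987, 987^2=1025, 987^4=716, 987^8=102, 987^16=956, 987^32=1023, 987^64=163, 987^128=587, 987^256=898, 987^512=962, 987^1024=721, 987^2048=201, 987^4096=247, 987^8192=778, 987^16384=612, 987^32768=167, 987^65536=726, 987^131072=350, 987^262144=857, 987^524288=1048; 987^858054 = 987^2 * 987^4 * 987^64 * 987^128 * 987^256 * 987^512 * 987^1024 * 987^4096 * 987^65536 * 987^262144 * 987^524288 = 423 (mod 1181); answer 423
Part II: U1 = 423; m = 15; T(2) = -2*(12) - 1*(15) = -39; iterating: T(2)=-39, T(3)=66, T(4)=-93, T(5)=120, T(6)=-147, T(7)=174, T(8)=-201, T(9)=228, T(10)=-255, T(11)=282, T(12)=-309, T(13)=336, T(14)=-363, T(15)=390, T(16)=-417, T(17)=444; answer 444
Part III: U2 = 444; w = 5; cross terms: (14*24 - 36*-18)=984, (36*5 - -35*24)=1020, (-35*-18 - 14*5)=560; twice the area = |2564| = 2564; area = 1282; boundary points = 2 + 1 + 1 = 4; strictly interior points = area - boundary/2 + 1 = 1281; answer 1281
Part IV: U3 = 1281; c = -4; 6*(-4)^3 + 1*(-4)^2 - 5*(-4)^1 + 2 = (-384) + (16) + (20) + (2) = -346; answer -346

-346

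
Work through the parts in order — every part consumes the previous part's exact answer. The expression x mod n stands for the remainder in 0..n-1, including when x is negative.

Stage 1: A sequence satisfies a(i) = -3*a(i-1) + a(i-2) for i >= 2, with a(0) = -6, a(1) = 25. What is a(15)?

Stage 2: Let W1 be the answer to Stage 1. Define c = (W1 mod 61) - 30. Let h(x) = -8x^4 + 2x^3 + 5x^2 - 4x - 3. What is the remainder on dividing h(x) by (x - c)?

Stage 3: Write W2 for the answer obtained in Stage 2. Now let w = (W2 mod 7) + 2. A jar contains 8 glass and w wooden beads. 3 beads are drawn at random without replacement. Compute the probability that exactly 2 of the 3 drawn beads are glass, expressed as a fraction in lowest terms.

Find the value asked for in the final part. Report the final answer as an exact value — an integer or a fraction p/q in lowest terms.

70/143

Stage 1: a(2) = -3*(25) + 1*(-6) = -81; iterating: a(2)=-81, a(3)=268, a(4)=-885, a(5)=2923, a(6)=-9654, a(7)=31885, a(8)=-105309, a(9)=347812, a(10)=-1148745, a(11)=3794047, a(12)=-12530886, a(13)=41386705, a(14)=-136691001, a(15)=451459708; answer 451459708
Stage 2: W1 = 451459708; c = 20; remainder = value at the root: -8*(20)^4 + 2*(20)^3 + 5*(20)^2 - 4*(20)^1 - 3 = (-1280000) + (16000) + (2000) + (-80) + (-3) = -1262083; answer -1262083
Stage 3: W2 = -1262083; w = 5; total draws C(13,3) = 286; favorable C(8,2)*C(5,1) = 140; P = 70/143; answer 70/143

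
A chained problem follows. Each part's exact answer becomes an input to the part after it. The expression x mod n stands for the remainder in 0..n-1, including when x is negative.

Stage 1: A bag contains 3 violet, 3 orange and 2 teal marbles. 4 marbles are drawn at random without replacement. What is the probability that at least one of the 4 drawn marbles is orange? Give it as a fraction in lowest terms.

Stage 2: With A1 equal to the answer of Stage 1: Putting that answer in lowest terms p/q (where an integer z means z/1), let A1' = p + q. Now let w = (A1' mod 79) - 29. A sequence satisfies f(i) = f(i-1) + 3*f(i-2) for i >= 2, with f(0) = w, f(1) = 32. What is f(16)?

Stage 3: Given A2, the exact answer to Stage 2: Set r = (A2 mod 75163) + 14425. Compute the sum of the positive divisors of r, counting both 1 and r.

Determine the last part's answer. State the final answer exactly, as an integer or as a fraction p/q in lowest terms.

Stage 1: total draws C(8,4) = 70; complement C(5,4) = 5; favorable 70 - 5 = 65; P = 13/14; answer 13/14
Stage 2: A1 = 13/14; threaded value p + q = 27; w = -2; f(2) = 1*(32) + 3*(-2) = 26; iterating: f(2)=26, f(3)=122, f(4)=200, f(5)=566, f(6)=1166, f(7)=2864, f(8)=6362, f(9)=14954, f(10)=34040, f(11)=78902, f(12)=181022, f(13)=417728, f(14)=960794, f(15)=2213978, f(16)=5096360; answer 5096360
Stage 3: A2 = 5096360; r = 74864; 74864 = 2^4 * 4679; sigma = (1 + 2 + 4 + 8 + 16) * (1 + 4679) = 31 * 4680 = 145080; answer 145080

145080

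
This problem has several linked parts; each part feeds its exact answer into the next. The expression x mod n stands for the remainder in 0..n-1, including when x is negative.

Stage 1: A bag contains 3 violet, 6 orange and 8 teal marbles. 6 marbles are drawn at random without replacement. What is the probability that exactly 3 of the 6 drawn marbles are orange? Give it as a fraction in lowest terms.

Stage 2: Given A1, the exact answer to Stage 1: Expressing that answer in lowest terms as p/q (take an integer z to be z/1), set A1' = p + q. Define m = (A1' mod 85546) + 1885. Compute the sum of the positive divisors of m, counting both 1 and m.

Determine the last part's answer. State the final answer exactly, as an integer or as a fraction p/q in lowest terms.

10164

Stage 1: total draws C(17,6) = 12376; favorable C(6,3)*C(11,3) = 3300; P = 825/3094; answer 825/3094
Stage 2: A1 = 825/3094; threaded value p + q = 3919; m = 5804; 5804 = 2^2 * 1451; sigma = (1 + 2 + 4) * (1 + 1451) = 7 * 1452 = 10164; answer 10164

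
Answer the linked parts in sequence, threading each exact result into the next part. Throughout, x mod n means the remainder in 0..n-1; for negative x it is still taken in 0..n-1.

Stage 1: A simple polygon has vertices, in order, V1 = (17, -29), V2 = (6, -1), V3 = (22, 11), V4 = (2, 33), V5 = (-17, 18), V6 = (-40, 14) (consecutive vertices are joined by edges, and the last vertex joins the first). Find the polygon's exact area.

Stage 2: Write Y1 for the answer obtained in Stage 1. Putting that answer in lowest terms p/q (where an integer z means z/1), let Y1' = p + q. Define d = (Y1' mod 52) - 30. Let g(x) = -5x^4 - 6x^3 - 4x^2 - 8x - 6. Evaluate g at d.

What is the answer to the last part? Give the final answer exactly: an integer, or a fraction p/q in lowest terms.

-44326

Stage 1: cross terms: (17*-1 - 6*-29)=157, (6*11 - 22*-1)=88, (22*33 - 2*11)=704, (2*18 - -17*33)=597, (-17*14 - -40*18)=482, (-40*-29 - 17*14)=922; twice the area = |2950| = 2950; area = 1475; answer 1475
Stage 2: Y1 = 1475; threaded value p + q = 1476; d = -10; -5*(-10)^4 - 6*(-10)^3 - 4*(-10)^2 - 8*(-10)^1 - 6 = (-50000) + (6000) + (-400) + (80) + (-6) = -44326; answer -44326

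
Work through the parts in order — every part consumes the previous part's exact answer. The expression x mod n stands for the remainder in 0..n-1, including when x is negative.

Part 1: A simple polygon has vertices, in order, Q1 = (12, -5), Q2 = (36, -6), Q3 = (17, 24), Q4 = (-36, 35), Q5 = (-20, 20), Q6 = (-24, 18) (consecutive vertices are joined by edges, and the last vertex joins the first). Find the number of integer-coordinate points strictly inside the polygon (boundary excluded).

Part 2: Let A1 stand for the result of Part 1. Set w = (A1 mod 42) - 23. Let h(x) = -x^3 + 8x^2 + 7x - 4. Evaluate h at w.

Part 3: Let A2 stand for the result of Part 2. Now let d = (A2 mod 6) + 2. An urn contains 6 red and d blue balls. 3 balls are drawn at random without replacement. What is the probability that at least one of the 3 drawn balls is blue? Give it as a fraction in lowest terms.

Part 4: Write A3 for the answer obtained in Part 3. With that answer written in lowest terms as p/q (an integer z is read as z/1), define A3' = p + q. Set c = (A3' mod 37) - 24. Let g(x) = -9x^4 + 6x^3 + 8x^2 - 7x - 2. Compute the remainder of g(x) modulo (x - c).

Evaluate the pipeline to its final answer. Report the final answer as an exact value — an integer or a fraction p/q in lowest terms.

-800

Part 1: cross terms: (12*-6 - 36*-5)=108, (36*24 - 17*-6)=966, (17*35 - -36*24)=1459, (-36*20 - -20*35)=-20, (-20*18 - -24*20)=120, (-24*-5 - 12*18)=-96; twice the area = |2537| = 2537; area = 2537/2; boundary points = 1 + 1 + 1 + 1 + 2 + 1 = 7; strictly interior points = area - boundary/2 + 1 = 1266; answer 1266
Part 2: A1 = 1266; w = -17; -1*(-17)^3 + 8*(-17)^2 + 7*(-17)^1 - 4 = (4913) + (2312) + (-119) + (-4) = 7102; answer 7102
Part 3: A2 = 7102; d = 6; total draws C(12,3) = 220; complement C(6,3) = 20; favorable 220 - 20 = 200; P = 10/11; answer 10/11
Part 4: A3 = 10/11; threaded value p + q = 21; c = -3; remainder = value at the root: -9*(-3)^4 + 6*(-3)^3 + 8*(-3)^2 - 7*(-3)^1 - 2 = (-729) + (-162) + (72) + (21) + (-2) = -800; answer -800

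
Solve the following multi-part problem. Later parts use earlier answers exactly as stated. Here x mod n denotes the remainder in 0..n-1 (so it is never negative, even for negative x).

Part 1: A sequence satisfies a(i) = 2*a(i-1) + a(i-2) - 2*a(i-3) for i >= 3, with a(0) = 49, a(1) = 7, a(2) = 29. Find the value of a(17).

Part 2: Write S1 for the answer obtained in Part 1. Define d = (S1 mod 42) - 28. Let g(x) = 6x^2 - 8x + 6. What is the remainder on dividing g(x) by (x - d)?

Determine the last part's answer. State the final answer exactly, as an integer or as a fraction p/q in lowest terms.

Part 1: a(3) = 2*(29) + 1*(7) - 2*(49) = -33; iterating: a(3)=-33, a(4)=-51, a(5)=-193, a(6)=-371, a(7)=-833, a(8)=-1651, a(9)=-3393, a(10)=-6771, a(11)=-13633, a(12)=-27251, a(13)=-54593, a(14)=-109171, a(15)=-218433, a(16)=-436851, a(17)=-873793; answer -873793
Part 2: S1 = -873793; d = -11; remainder = value at the root: 6*(-11)^2 - 8*(-11)^1 + 6 = (726) + (88) + (6) = 820; answer 820

820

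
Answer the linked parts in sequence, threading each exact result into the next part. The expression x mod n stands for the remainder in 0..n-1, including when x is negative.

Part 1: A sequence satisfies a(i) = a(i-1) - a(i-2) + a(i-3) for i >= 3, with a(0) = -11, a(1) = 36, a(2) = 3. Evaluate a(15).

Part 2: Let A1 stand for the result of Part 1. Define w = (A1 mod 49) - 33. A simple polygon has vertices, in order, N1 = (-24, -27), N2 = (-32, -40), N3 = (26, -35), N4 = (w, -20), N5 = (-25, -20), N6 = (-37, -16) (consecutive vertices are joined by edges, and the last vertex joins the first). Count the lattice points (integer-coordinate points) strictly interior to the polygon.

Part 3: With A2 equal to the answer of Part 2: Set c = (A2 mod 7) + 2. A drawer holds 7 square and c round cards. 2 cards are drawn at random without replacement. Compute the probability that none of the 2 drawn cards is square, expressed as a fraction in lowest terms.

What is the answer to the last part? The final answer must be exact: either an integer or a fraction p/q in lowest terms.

1/15

Part 1: a(3) = 1*(3) - 1*(36) + 1*(-11) = -44; iterating: a(3)=-44, a(4)=-11, a(5)=36, a(6)=3, a(7)=-44, a(8)=-11, a(9)=36, a(10)=3, a(11)=-44, a(12)=-11, a(13)=36, a(14)=3, a(15)=-44; answer -44
Part 2: A1 = -44; w = -28; cross terms: (-24*-40 - -32*-27)=96, (-32*-35 - 26*-40)=2160, (26*-20 - -28*-35)=-1500, (-28*-20 - -25*-20)=60, (-25*-16 - -37*-20)=-340, (-37*-27 - -24*-16)=615; twice the area = |1091| = 1091; area = 1091/2; boundary points = 1 + 1 + 3 + 3 + 4 + 1 = 13; strictly interior points = area - boundary/2 + 1 = 540; answer 540
Part 3: A2 = 540; c = 3; total draws C(10,2) = 45; favorable C(3,2) = 3; P = 1/15; answer 1/15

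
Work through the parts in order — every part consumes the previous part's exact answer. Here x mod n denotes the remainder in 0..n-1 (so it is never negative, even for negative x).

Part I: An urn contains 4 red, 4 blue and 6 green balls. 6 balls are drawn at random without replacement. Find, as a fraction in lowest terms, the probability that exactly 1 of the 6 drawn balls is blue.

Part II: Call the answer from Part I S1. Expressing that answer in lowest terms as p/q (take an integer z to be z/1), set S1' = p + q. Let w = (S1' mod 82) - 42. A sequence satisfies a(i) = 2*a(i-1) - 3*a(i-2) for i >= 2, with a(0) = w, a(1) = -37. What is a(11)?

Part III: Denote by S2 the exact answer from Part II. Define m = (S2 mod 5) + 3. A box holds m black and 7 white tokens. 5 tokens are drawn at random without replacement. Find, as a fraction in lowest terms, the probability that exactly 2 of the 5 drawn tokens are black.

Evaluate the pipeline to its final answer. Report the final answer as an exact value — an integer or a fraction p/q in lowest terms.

Part I: total draws C(14,6) = 3003; favorable C(4,1)*C(10,5) = 1008; P = 48/143; answer 48/143
Part II: S1 = 48/143; threaded value p + q = 191; w = -15; a(2) = 2*(-37) - 3*(-15) = -29; iterating: a(2)=-29, a(3)=53, a(4)=193, a(5)=227, a(6)=-125, a(7)=-931, a(8)=-1487, a(9)=-181, a(10)=4099, a(11)=8741; answer 8741
Part III: S2 = 8741; m = 4; total draws C(11,5) = 462; favorable C(4,2)*C(7,3) = 210; P = 5/11; answer 5/11

5/11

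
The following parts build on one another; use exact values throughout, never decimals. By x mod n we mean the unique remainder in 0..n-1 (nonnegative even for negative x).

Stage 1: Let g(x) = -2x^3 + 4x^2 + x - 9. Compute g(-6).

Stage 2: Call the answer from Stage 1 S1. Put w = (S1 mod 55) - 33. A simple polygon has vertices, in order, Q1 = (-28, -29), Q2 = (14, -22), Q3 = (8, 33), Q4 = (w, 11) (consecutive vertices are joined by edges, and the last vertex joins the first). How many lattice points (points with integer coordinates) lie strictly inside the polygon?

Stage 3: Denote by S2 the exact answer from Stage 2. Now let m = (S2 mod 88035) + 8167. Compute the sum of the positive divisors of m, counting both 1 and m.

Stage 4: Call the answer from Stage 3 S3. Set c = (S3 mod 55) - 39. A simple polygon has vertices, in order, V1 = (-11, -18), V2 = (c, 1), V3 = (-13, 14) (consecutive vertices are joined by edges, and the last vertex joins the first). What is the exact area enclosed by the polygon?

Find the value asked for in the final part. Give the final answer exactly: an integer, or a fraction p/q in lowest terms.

141

Stage 1: -2*(-6)^3 + 4*(-6)^2 + 1*(-6)^1 - 9 = (432) + (144) + (-6) + (-9) = 561; answer 561
Stage 2: S1 = 561; w = -22; cross terms: (-28*-22 - 14*-29)=1022, (14*33 - 8*-22)=638, (8*11 - -22*33)=814, (-22*-29 - -28*11)=946; twice the area = |3420| = 3420; area = 1710; boundary points = 7 + 1 + 2 + 2 = 12; strictly interior points = area - boundary/2 + 1 = 1705; answer 1705
Stage 3: S2 = 1705; m = 9872; 9872 = 2^4 * 617; sigma = (1 + 2 + 4 + 8 + 16) * (1 + 617) = 31 * 618 = 19158; answer 19158
Stage 4: S3 = 19158; c = -21; cross terms: (-11*1 - -21*-18)=-389, (-21*14 - -13*1)=-281, (-13*-18 - -11*14)=388; twice the area = |-282| = 282; area = 141; answer 141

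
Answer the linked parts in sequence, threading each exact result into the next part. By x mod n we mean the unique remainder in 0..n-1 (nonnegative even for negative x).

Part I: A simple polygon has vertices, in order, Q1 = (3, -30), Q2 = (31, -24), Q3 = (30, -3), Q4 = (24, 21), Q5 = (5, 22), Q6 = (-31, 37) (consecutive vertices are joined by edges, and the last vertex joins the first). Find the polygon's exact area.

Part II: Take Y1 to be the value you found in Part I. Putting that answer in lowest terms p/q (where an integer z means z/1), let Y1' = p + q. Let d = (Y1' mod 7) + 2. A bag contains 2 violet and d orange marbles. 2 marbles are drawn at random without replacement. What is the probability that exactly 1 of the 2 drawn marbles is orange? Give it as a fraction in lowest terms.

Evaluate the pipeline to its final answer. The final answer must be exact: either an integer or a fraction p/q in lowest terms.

Part I: cross terms: (3*-24 - 31*-30)=858, (31*-3 - 30*-24)=627, (30*21 - 24*-3)=702, (24*22 - 5*21)=423, (5*37 - -31*22)=867, (-31*-30 - 3*37)=819; twice the area = |4296| = 4296; area = 2148; answer 2148
Part II: Y1 = 2148; threaded value p + q = 2149; d = 2; total draws C(4,2) = 6; favorable C(2,1)*C(2,1) = 4; P = 2/3; answer 2/3

2/3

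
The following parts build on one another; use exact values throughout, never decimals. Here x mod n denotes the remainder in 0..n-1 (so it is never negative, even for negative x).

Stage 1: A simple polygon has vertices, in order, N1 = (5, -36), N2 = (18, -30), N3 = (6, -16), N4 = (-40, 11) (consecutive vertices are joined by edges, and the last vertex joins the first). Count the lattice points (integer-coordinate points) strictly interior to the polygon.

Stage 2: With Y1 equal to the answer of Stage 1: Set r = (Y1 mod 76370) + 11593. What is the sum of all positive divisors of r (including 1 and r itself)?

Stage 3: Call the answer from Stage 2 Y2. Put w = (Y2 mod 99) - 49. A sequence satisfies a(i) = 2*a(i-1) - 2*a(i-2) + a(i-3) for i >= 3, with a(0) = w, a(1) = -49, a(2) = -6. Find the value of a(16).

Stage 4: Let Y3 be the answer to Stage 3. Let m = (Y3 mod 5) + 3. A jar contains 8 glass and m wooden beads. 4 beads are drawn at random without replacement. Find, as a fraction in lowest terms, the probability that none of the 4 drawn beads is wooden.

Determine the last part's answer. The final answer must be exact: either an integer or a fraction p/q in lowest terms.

2/39

Stage 1: cross terms: (5*-30 - 18*-36)=498, (18*-16 - 6*-30)=-108, (6*11 - -40*-16)=-574, (-40*-36 - 5*11)=1385; twice the area = |1201| = 1201; area = 1201/2; boundary points = 1 + 2 + 1 + 1 = 5; strictly interior points = area - boundary/2 + 1 = 599; answer 599
Stage 2: Y1 = 599; r = 12192; 12192 = 2^5 * 3 * 127; sigma = (1 + 2 + 4 + 8 + 16 + 32) * (1 + 3) * (1 + 127) = 63 * 4 * 128 = 32256; answer 32256
Stage 3: Y2 = 32256; w = 32; a(3) = 2*(-6) - 2*(-49) + 1*(32) = 118; iterating: a(3)=118, a(4)=199, a(5)=156, a(6)=32, a(7)=-49, a(8)=-6, a(9)=118, a(10)=199, a(11)=156, a(12)=32, a(13)=-49, a(14)=-6, a(15)=118, a(16)=199; answer 199
Stage 4: Y3 = 199; m = 7; total draws C(15,4) = 1365; favorable C(8,4) = 70; P = 2/39; answer 2/39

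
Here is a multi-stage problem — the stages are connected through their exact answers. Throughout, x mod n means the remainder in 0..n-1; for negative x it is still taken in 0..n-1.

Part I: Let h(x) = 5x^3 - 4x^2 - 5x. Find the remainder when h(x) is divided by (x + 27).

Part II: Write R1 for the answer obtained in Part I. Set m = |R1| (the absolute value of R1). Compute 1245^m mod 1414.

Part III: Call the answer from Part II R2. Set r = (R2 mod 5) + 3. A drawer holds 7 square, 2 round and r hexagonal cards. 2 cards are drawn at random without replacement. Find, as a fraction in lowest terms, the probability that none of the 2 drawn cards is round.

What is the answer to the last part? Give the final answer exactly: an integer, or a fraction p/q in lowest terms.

15/22

Part I: remainder = value at the root: 5*(-27)^3 - 4*(-27)^2 - 5*(-27)^1 = (-98415) + (-2916) + (135) = -101196; answer -101196
Part II: R1 = -101196; m = 101196; squarings mod 1414: 1245^1=1245, 1245^2=281, 1245^4=1191, 1245^8=239, 1245^16=561, 1245^32=813, 1245^64=631, 1245^128=827, 1245^256=967, 1245^512=435, 1245^1024=1163, 1245^2048=785, 1245^4096=1135, 1245^8192=71, 1245^16384=799, 1245^32768=687, 1245^65536=1107; 1245^101196 = 1245^4 * 1245^8 * 1245^64 * 1245^256 * 1245^512 * 1245^2048 * 1245^32768 * 1245^65536 = 1135 (mod 1414); answer 1135
Part III: R2 = 1135; r = 3; total draws C(12,2) = 66; favorable C(10,2) = 45; P = 15/22; answer 15/22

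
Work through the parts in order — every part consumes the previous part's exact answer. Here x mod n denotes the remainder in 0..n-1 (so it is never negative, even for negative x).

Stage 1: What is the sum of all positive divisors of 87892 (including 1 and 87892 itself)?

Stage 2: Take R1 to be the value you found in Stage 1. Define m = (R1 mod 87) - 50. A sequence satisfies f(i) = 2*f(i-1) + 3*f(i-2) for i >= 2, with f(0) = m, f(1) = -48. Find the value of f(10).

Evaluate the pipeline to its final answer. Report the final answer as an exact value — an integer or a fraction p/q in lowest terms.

Stage 1: 87892 = 2^2 * 7 * 43 * 73; sigma = (1 + 2 + 4) * (1 + 7) * (1 + 43) * (1 + 73) = 7 * 8 * 44 * 74 = 182336; answer 182336
Stage 2: R1 = 182336; m = 21; f(2) = 2*(-48) + 3*(21) = -33; iterating: f(2)=-33, f(3)=-210, f(4)=-519, f(5)=-1668, f(6)=-4893, f(7)=-14790, f(8)=-44259, f(9)=-132888, f(10)=-398553; answer -398553

-398553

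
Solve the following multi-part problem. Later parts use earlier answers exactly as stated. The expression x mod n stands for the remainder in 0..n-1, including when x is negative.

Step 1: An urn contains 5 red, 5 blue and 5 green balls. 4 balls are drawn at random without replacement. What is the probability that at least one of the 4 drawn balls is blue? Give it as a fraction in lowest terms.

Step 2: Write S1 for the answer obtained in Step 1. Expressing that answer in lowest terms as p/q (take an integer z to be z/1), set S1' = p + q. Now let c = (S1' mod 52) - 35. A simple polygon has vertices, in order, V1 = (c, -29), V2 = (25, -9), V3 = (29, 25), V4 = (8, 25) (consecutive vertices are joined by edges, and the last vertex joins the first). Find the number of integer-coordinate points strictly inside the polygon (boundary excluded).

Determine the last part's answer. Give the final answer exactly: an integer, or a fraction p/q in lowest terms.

Step 1: total draws C(15,4) = 1365; complement C(10,4) = 210; favorable 1365 - 210 = 1155; P = 11/13; answer 11/13
Step 2: S1 = 11/13; threaded value p + q = 24; c = -11; cross terms: (-11*-9 - 25*-29)=824, (25*25 - 29*-9)=886, (29*25 - 8*25)=525, (8*-29 - -11*25)=43; twice the area = |2278| = 2278; area = 1139; boundary points = 4 + 2 + 21 + 1 = 28; strictly interior points = area - boundary/2 + 1 = 1126; answer 1126

1126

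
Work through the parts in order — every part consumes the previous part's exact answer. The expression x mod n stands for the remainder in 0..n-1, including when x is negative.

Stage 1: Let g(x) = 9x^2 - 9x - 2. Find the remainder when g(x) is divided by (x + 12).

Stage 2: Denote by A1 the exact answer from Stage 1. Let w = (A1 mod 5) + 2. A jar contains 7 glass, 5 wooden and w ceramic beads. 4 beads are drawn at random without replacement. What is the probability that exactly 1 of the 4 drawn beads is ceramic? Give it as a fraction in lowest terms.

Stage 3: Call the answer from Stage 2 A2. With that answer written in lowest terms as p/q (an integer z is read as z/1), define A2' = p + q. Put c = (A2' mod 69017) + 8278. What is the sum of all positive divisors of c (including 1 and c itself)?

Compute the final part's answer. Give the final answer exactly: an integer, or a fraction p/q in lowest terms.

Stage 1: remainder = value at the root: 9*(-12)^2 - 9*(-12)^1 - 2 = (1296) + (108) + (-2) = 1402; answer 1402
Stage 2: A1 = 1402; w = 4; total draws C(16,4) = 1820; favorable C(4,1)*C(12,3) = 880; P = 44/91; answer 44/91
Stage 3: A2 = 44/91; threaded value p + q = 135; c = 8413; 8413 = 47 * 179; sigma = (1 + 47) * (1 + 179) = 48 * 180 = 8640; answer 8640

8640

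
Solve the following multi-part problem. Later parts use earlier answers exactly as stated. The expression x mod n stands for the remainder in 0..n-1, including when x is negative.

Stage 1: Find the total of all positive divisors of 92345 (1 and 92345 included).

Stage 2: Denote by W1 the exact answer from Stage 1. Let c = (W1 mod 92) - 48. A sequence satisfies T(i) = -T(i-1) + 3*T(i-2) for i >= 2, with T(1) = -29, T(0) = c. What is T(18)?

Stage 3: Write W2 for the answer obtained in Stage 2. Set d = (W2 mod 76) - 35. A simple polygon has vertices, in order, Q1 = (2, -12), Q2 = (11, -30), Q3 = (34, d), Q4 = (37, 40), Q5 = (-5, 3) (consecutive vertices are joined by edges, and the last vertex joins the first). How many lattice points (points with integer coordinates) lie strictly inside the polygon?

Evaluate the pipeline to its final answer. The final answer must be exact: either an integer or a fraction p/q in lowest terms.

1286

Stage 1: 92345 = 5 * 11 * 23 * 73; sigma = (1 + 5) * (1 + 11) * (1 + 23) * (1 + 73) = 6 * 12 * 24 * 74 = 127872; answer 127872
Stage 2: W1 = 127872; c = 36; T(2) = -1*(-29) + 3*(36) = 137; iterating: T(2)=137, T(3)=-224, T(4)=635, T(5)=-1307, T(6)=3212, T(7)=-7133, T(8)=16769, T(9)=-38168, T(10)=88475, T(11)=-202979, T(12)=468404, T(13)=-1077341, T(14)=2482553, T(15)=-5714576, T(16)=13162235, T(17)=-30305963, T(18)=69792668; answer 69792668
Stage 3: W2 = 69792668; d = 9; cross terms: (2*-30 - 11*-12)=72, (11*9 - 34*-30)=1119, (34*40 - 37*9)=1027, (37*3 - -5*40)=311, (-5*-12 - 2*3)=54; twice the area = |2583| = 2583; area = 2583/2; boundary points = 9 + 1 + 1 + 1 + 1 = 13; strictly interior points = area - boundary/2 + 1 = 1286; answer 1286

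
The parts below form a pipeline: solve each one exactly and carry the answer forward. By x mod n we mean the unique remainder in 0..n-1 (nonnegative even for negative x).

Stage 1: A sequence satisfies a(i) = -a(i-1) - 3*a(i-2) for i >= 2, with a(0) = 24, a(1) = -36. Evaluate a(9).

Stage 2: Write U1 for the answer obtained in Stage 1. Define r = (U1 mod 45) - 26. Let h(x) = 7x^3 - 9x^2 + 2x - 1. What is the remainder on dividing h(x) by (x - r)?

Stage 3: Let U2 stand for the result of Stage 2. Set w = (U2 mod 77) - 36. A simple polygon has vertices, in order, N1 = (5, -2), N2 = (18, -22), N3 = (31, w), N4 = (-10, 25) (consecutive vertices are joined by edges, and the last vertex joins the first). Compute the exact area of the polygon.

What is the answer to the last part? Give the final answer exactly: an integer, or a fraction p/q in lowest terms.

275

Stage 1: a(2) = -1*(-36) - 3*(24) = -36; iterating: a(2)=-36, a(3)=144, a(4)=-36, a(5)=-396, a(6)=504, a(7)=684, a(8)=-2196, a(9)=144; answer 144
Stage 2: U1 = 144; r = -17; remainder = value at the root: 7*(-17)^3 - 9*(-17)^2 + 2*(-17)^1 - 1 = (-34391) + (-2601) + (-34) + (-1) = -37027; answer -37027
Stage 3: U2 = -37027; w = -26; cross terms: (5*-22 - 18*-2)=-74, (18*-26 - 31*-22)=214, (31*25 - -10*-26)=515, (-10*-2 - 5*25)=-105; twice the area = |550| = 550; area = 275; answer 275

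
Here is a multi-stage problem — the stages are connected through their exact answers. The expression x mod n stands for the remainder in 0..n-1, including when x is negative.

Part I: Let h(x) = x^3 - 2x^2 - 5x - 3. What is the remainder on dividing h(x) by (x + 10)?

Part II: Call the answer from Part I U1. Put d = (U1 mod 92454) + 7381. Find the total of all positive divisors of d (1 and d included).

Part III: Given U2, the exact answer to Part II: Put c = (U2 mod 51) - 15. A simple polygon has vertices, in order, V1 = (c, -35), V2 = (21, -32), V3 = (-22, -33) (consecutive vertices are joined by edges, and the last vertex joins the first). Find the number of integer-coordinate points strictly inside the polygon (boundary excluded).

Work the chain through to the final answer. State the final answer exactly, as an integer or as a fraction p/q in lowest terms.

Part I: remainder = value at the root: 1*(-10)^3 - 2*(-10)^2 - 5*(-10)^1 - 3 = (-1000) + (-200) + (50) + (-3) = -1153; answer -1153
Part II: U1 = -1153; d = 98682; 98682 = 2 * 3 * 16447; sigma = (1 + 2) * (1 + 3) * (1 + 16447) = 3 * 4 * 16448 = 197376; answer 197376
Part III: U2 = 197376; c = -9; cross terms: (-9*-32 - 21*-35)=1023, (21*-33 - -22*-32)=-1397, (-22*-35 - -9*-33)=473; twice the area = |99| = 99; area = 99/2; boundary points = 3 + 1 + 1 = 5; strictly interior points = area - boundary/2 + 1 = 48; answer 48

48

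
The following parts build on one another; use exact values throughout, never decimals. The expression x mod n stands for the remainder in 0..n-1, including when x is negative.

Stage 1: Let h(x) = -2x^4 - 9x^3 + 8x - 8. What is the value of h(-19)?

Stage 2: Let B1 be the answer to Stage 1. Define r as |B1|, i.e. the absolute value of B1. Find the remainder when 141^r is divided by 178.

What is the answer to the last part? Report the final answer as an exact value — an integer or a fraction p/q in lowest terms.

Stage 1: -2*(-19)^4 - 9*(-19)^3 + 8*(-19)^1 - 8 = (-260642) + (61731) + (-152) + (-8) = -199071; answer -199071
Stage 2: B1 = -199071; r = 199071; squarings mod 178: 141^1=141, 141^2=123, 141^4=177, 141^8=1, 141^16=1, 141^32=1, 141^64=1, 141^128=1, 141^256=1, 141^512=1, 141^1024=1, 141^2048=1, 141^4096=1, 141^8192=1, 141^16384=1, 141^32768=1, 141^65536=1, 141^131072=1; 141^199071 = 141^1 * 141^2 * 141^4 * 141^8 * 141^16 * 141^128 * 141^256 * 141^2048 * 141^65536 * 141^131072 = 101 (mod 178); answer 101

101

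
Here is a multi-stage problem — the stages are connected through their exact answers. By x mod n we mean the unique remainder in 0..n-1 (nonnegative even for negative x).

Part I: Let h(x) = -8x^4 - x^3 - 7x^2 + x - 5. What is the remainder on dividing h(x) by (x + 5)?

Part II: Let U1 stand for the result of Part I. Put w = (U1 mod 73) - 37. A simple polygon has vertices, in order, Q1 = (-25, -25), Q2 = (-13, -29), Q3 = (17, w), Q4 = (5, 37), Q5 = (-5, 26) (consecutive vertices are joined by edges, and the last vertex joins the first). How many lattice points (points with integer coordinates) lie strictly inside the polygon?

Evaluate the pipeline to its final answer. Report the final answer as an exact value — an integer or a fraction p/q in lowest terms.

1178

Part I: remainder = value at the root: -8*(-5)^4 - 1*(-5)^3 - 7*(-5)^2 + 1*(-5)^1 - 5 = (-5000) + (125) + (-175) + (-5) + (-5) = -5060; answer -5060
Part II: U1 = -5060; w = 13; cross terms: (-25*-29 - -13*-25)=400, (-13*13 - 17*-29)=324, (17*37 - 5*13)=564, (5*26 - -5*37)=315, (-5*-25 - -25*26)=775; twice the area = |2378| = 2378; area = 1189; boundary points = 4 + 6 + 12 + 1 + 1 = 24; strictly interior points = area - boundary/2 + 1 = 1178; answer 1178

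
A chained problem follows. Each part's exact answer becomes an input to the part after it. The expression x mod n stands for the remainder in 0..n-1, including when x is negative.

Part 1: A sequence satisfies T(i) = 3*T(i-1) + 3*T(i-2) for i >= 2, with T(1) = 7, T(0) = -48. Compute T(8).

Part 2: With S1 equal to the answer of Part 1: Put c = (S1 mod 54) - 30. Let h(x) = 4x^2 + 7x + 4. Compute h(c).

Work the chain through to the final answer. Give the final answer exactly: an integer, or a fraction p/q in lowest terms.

Part 1: T(2) = 3*(7) + 3*(-48) = -123; iterating: T(2)=-123, T(3)=-348, T(4)=-1413, T(5)=-5283, T(6)=-20088, T(7)=-76113, T(8)=-288603; answer -288603
Part 2: S1 = -288603; c = -3; 4*(-3)^2 + 7*(-3)^1 + 4 = (36) + (-21) + (4) = 19; answer 19

19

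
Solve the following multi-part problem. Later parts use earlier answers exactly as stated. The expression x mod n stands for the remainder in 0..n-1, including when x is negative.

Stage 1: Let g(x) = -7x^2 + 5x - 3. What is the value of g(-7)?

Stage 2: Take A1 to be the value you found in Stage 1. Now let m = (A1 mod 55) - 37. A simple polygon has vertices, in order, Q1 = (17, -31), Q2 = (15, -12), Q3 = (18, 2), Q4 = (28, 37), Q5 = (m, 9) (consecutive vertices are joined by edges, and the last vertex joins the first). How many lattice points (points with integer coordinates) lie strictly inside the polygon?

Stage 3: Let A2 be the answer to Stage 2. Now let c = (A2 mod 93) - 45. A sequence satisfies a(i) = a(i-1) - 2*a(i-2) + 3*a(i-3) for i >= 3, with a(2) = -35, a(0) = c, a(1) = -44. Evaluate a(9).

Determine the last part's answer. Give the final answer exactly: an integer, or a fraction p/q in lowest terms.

Stage 1: -7*(-7)^2 + 5*(-7)^1 - 3 = (-343) + (-35) + (-3) = -381; answer -381
Stage 2: A1 = -381; m = -33; cross terms: (17*-12 - 15*-31)=261, (15*2 - 18*-12)=246, (18*37 - 28*2)=610, (28*9 - -33*37)=1473, (-33*-31 - 17*9)=870; twice the area = |3460| = 3460; area = 1730; boundary points = 1 + 1 + 5 + 1 + 10 = 18; strictly interior points = area - boundary/2 + 1 = 1722; answer 1722
Stage 3: A2 = 1722; c = 3; a(3) = 1*(-35) - 2*(-44) + 3*(3) = 62; iterating: a(3)=62, a(4)=0, a(5)=-229, a(6)=-43, a(7)=415, a(8)=-186, a(9)=-1145; answer -1145

-1145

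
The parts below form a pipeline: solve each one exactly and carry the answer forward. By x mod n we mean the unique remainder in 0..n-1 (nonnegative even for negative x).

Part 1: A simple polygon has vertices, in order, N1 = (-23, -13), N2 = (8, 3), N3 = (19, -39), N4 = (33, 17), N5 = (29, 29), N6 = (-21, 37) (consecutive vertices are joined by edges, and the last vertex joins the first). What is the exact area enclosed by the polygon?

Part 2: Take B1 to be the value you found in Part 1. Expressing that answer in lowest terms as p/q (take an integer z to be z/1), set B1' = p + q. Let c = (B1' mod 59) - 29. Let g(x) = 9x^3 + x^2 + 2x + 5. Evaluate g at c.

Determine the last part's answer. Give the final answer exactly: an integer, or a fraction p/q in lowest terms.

263

Part 1: cross terms: (-23*3 - 8*-13)=35, (8*-39 - 19*3)=-369, (19*17 - 33*-39)=1610, (33*29 - 29*17)=464, (29*37 - -21*29)=1682, (-21*-13 - -23*37)=1124; twice the area = |4546| = 4546; area = 2273; answer 2273
Part 2: B1 = 2273; threaded value p + q = 2274; c = 3; 9*(3)^3 + 1*(3)^2 + 2*(3)^1 + 5 = (243) + (9) + (6) + (5) = 263; answer 263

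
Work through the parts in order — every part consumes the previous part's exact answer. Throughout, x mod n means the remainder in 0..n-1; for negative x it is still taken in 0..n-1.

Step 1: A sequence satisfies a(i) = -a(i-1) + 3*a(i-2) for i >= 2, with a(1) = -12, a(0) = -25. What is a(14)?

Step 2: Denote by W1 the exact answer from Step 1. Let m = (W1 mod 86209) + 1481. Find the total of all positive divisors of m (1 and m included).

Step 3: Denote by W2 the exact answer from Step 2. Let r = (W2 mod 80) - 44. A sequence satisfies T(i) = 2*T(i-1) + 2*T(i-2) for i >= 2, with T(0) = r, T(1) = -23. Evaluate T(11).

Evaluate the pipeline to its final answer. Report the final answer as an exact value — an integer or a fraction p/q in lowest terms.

Step 1: a(2) = -1*(-12) + 3*(-25) = -63; iterating: a(2)=-63, a(3)=27, a(4)=-216, a(5)=297, a(6)=-945, a(7)=1836, a(8)=-4671, a(9)=10179, a(10)=-24192, a(11)=54729, a(12)=-127305, a(13)=291492, a(14)=-673407; answer -673407
Step 2: W1 = -673407; m = 17746; 17746 = 2 * 19 * 467; sigma = (1 + 2) * (1 + 19) * (1 + 467) = 3 * 20 * 468 = 28080; answer 28080
Step 3: W2 = 28080; r = -44; T(2) = 2*(-23) + 2*(-44) = -134; iterating: T(2)=-134, T(3)=-314, T(4)=-896, T(5)=-2420, T(6)=-6632, T(7)=-18104, T(8)=-49472, T(9)=-135152, T(10)=-369248, T(11)=-1008800; answer -1008800

-1008800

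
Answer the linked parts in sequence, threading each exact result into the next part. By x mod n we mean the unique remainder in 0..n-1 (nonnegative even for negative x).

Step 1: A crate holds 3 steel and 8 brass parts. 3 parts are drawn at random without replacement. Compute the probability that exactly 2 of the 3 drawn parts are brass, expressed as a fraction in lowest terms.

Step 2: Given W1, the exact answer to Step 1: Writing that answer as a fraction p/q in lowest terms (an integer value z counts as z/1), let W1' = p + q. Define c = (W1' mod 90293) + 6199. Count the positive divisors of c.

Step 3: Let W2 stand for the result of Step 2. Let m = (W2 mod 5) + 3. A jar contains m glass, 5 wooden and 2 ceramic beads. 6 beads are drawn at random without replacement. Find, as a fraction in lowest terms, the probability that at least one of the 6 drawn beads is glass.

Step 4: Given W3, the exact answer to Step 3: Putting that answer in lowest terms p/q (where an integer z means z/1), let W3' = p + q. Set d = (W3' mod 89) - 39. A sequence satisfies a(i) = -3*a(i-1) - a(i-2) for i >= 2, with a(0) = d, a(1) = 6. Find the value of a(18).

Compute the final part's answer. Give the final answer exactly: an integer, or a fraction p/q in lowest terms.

Step 1: total draws C(11,3) = 165; favorable C(8,2)*C(3,1) = 84; P = 28/55; answer 28/55
Step 2: W1 = 28/55; threaded value p + q = 83; c = 6282; 6282 = 2 * 3^2 * 349; number of divisors = (1+1) * (2+1) * (1+1) = 12; answer 12
Step 3: W2 = 12; m = 5; total draws C(12,6) = 924; complement C(7,6) = 7; favorable 924 - 7 = 917; P = 131/132; answer 131/132
Step 4: W3 = 131/132; threaded value p + q = 263; d = 46; a(2) = -3*(6) - 1*(46) = -64; iterating: a(2)=-64, a(3)=186, a(4)=-494, a(5)=1296, a(6)=-3394, a(7)=8886, a(8)=-23264, a(9)=60906, a(10)=-159454, a(11)=417456, a(12)=-1092914, a(13)=2861286, a(14)=-7490944, a(15)=19611546, a(16)=-51343694, a(17)=134419536, a(18)=-351914914; answer -351914914

-351914914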